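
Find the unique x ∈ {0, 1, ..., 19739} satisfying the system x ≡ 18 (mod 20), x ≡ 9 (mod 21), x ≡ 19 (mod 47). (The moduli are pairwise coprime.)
x ≡ 18678 (mod 19740); the representative in [0, 19740) is 18678

The moduli 20, 21, 47 are pairwise coprime, so by the CRT there is a unique solution mod 20·21·47 = 19740.
Solve by successive substitution. Start with x ≡ 18 (mod 20).
  Combine with x ≡ 9 (mod 21): write x = 18 + 20·t and require 18 + 20·t ≡ 9 (mod 21), i.e. 20·t ≡ 9 − 18 ≡ 12 (mod 21). Since 20^(−1) ≡ 20 (mod 21), t ≡ 20·12 ≡ 9 (mod 21). So x ≡ 18 + 20·9 = 198 (mod 420).
  Combine with x ≡ 19 (mod 47): write x = 198 + 420·t and require 198 + 420·t ≡ 19 (mod 47), i.e. 420·t ≡ 19 − 198 ≡ 9 (mod 47). Since 420^(−1) ≡ 31 (mod 47) (420 ≡ 44 (mod 47)), t ≡ 31·9 ≡ 44 (mod 47). So x ≡ 198 + 420·44 = 18678 (mod 19740).
Unique solution in [0, 19740): x = 18678.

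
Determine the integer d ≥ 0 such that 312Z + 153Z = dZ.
In the PID Z, (a, b) is generated by gcd(a, b). Compute gcd(312, 153) with the extended Euclidean algorithm, tracking rows (r, s, t) with s·312 + t·153 = r:
  row A: (312, 1, 0)   [1·312 + 0·153 = 312]
  row B: (153, 0, 1)   [0·312 + 1·153 = 153]
  312 = 2·153 + 6   → row C = row A − 2·row B = (6, 1, −2)   [check: 1·312 − 2·153 = 6]
  153 = 25·6 + 3   → row D = row B − 25·row C = (3, −25, 51)   [check: −25·312 + 51·153 = 3]
  6 = 2·3 + 0   → remainder 0, stop. gcd = 3 (last nonzero row D).
So gcd(312, 153) = 3, with Bézout identity −25·312 + 51·153 = 3. Containment (⊇): the Bézout identity exhibits 3 as an element of (312, 153), giving (3) ⊆ (312, 153). Containment (⊆): since 3 | 312 and 3 | 153 (312 = 3·104, 153 = 3·51), every Z-linear combination of 312 and 153 is divisible by 3, so (312, 153) ⊆ (3). Therefore (312, 153) = (3), d = 3.

Final answer: (312, 153) = (3); d = 3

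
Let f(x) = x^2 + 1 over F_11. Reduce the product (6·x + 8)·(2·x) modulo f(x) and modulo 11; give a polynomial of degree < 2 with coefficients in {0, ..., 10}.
a · b ≡ 5·x + 10 (mod f(x))

Multiply as integer polynomials: a · b = 12·x^2 + 16·x. Reducing coefficients mod 11: a · b ≡ x^2 + 5·x. Now divide by f(x) = x^2 + 1 in F_11[x], eliminating the leading term at each step:
  leading term x^2: subtract (1)·f(x) = x^2 + 1, leaving 5·x + 10 (coefficients mod 11)
The degree is now < 2, so this is the remainder. Hence a · b ≡ 5·x + 10 in F_11[x]/(f).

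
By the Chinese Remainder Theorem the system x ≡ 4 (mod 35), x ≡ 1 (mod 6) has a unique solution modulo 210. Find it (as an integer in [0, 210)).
x ≡ 109 (mod 210); the representative in [0, 210) is 109

The moduli 35, 6 are pairwise coprime, so by the CRT there is a unique solution mod 35·6 = 210.
Solve by successive substitution. Start with x ≡ 4 (mod 35).
  Combine with x ≡ 1 (mod 6): write x = 4 + 35·t and require 4 + 35·t ≡ 1 (mod 6), i.e. 35·t ≡ 1 − 4 ≡ 3 (mod 6). Since 35^(−1) ≡ 5 (mod 6) (35 ≡ 5 (mod 6)), t ≡ 5·3 ≡ 3 (mod 6). So x ≡ 4 + 35·3 = 109 (mod 210).
Unique solution in [0, 210): x = 109.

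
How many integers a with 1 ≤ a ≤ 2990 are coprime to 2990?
1056

The number of a ∈ {1, ..., 2990} with gcd(a, 2990) = 1 is by definition Euler's totient φ(2990). φ is multiplicative, with φ(p^e) = p^e − p^(e−1). Factorise 2990 = 2 · 5 · 13 · 23. Then
  φ(2990) = (2 − 1) · (5 − 1) · (13 − 1) · (23 − 1) = 1 · 4 · 12 · 22 = 1056.
So there are 1056 such integers.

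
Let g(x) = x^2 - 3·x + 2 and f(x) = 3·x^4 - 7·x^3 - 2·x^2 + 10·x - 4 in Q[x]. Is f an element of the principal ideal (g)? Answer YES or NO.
In Q[x] the ideal (g) consists of all multiples of g, so f ∈ (g) iff g | f, i.e. iff the remainder of f on division by g is 0. Divide f by g (g is monic, so eliminate the leading term of the running remainder at each step):
  leading term 3·x^4: subtract (3·x^2)·g(x) = 3·x^4 - 9·x^3 + 6·x^2, leaving 2·x^3 - 8·x^2 + 10·x - 4
  leading term 2·x^3: subtract (2·x)·g(x) = 2·x^3 - 6·x^2 + 4·x, leaving -2·x^2 + 6·x - 4
  leading term -2·x^2: subtract (-2)·g(x) = -2·x^2 + 6·x - 4, leaving 0
The remainder is 0, so f(x) = g(x) · h(x) with h(x) = 3·x^2 + 2·x - 2. Hence g | f, i.e. f ∈ (g).

Final answer: YES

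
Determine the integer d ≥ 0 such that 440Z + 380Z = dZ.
In the PID Z, (a, b) is generated by gcd(a, b). Compute gcd(440, 380) with the extended Euclidean algorithm, tracking rows (r, s, t) with s·440 + t·380 = r:
  row A: (440, 1, 0)   [1·440 + 0·380 = 440]
  row B: (380, 0, 1)   [0·440 + 1·380 = 380]
  440 = 1·380 + 60   → row C = row A − 1·row B = (60, 1, −1)   [check: 1·440 − 1·380 = 60]
  380 = 6·60 + 20   → row D = row B − 6·row C = (20, −6, 7)   [check: −6·440 + 7·380 = 20]
  60 = 3·20 + 0   → remainder 0, stop. gcd = 20 (last nonzero row D).
So gcd(440, 380) = 20, with Bézout identity −6·440 + 7·380 = 20. Containment (⊇): the Bézout identity exhibits 20 as an element of (440, 380), giving (20) ⊆ (440, 380). Containment (⊆): since 20 | 440 and 20 | 380 (440 = 20·22, 380 = 20·19), every Z-linear combination of 440 and 380 is divisible by 20, so (440, 380) ⊆ (20). Therefore (440, 380) = (20), d = 20.

Final answer: (440, 380) = (20); d = 20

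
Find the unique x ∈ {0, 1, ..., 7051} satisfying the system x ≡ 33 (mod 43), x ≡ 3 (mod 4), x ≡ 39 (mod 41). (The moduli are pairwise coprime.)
x ≡ 5451 (mod 7052); the representative in [0, 7052) is 5451

The moduli 43, 4, 41 are pairwise coprime, so by the CRT there is a unique solution mod 43·4·41 = 7052.
Solve by successive substitution. Start with x ≡ 33 (mod 43).
  Combine with x ≡ 3 (mod 4): write x = 33 + 43·t and require 33 + 43·t ≡ 3 (mod 4), i.e. 43·t ≡ 3 − 33 ≡ 2 (mod 4). Since 43^(−1) ≡ 3 (mod 4) (43 ≡ 3 (mod 4)), t ≡ 3·2 ≡ 2 (mod 4). So x ≡ 33 + 43·2 = 119 (mod 172).
  Combine with x ≡ 39 (mod 41): write x = 119 + 172·t and require 119 + 172·t ≡ 39 (mod 41), i.e. 172·t ≡ 39 − 119 ≡ 2 (mod 41). Since 172^(−1) ≡ 36 (mod 41) (172 ≡ 8 (mod 41)), t ≡ 36·2 ≡ 31 (mod 41). So x ≡ 119 + 172·31 = 5451 (mod 7052).
Unique solution in [0, 7052): x = 5451.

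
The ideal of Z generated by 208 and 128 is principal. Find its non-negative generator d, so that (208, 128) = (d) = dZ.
(208, 128) = (16); d = 16

In the PID Z, (a, b) is generated by gcd(a, b). Compute gcd(208, 128) with the extended Euclidean algorithm, tracking rows (r, s, t) with s·208 + t·128 = r:
  row A: (208, 1, 0)   [1·208 + 0·128 = 208]
  row B: (128, 0, 1)   [0·208 + 1·128 = 128]
  208 = 1·128 + 80   → row C = row A − 1·row B = (80, 1, −1)   [check: 1·208 − 1·128 = 80]
  128 = 1·80 + 48   → row D = row B − 1·row C = (48, −1, 2)   [check: −1·208 + 2·128 = 48]
  80 = 1·48 + 32   → row E = row C − 1·row D = (32, 2, −3)   [check: 2·208 − 3·128 = 32]
  48 = 1·32 + 16   → row F = row D − 1·row E = (16, −3, 5)   [check: −3·208 + 5·128 = 16]
  32 = 2·16 + 0   → remainder 0, stop. gcd = 16 (last nonzero row F).
So gcd(208, 128) = 16, with Bézout identity −3·208 + 5·128 = 16. Containment (⊇): the Bézout identity exhibits 16 as an element of (208, 128), giving (16) ⊆ (208, 128). Containment (⊆): since 16 | 208 and 16 | 128 (208 = 16·13, 128 = 16·8), every Z-linear combination of 208 and 128 is divisible by 16, so (208, 128) ⊆ (16). Therefore (208, 128) = (16), d = 16.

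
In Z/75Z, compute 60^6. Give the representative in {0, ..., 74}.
Use repeated squaring. Binary(6) = 110. Walk through the bits of the exponent 6 left-to-right: at each bit after the leading one, square the running value, then multiply by 60 if the bit is 1 (always reducing mod 75):
  bit 1 = 1 (leading): start with 60.
  bit 2 = 1: square 60^2 = 3600 ≡ 0; bit is 1, so multiply 0·60 = 0 (mod 75).
  bit 3 = 0: square 0^2 = 0 (mod 75).
Final value: 60^6 ≡ 0 (mod 75).

Final answer: 0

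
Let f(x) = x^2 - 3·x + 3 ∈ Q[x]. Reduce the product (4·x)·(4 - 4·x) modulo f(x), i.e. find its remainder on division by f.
a · b ≡ 48 - 32·x (mod f(x))

First multiply in Q[x] without reducing: a · b = -16·x^2 + 16·x. Now divide by f(x) = x^2 - 3·x + 3, eliminating the leading term at each step:
  leading term -16·x^2: subtract (-16)·f(x) = -16·x^2 + 48·x - 48, leaving 48 - 32·x
The degree is now < 2, so this is the remainder. Hence a · b ≡ 48 - 32·x in Q[x]/(f).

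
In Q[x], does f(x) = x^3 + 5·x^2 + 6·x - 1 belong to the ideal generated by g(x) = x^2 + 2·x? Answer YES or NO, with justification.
NO

In Q[x] the ideal (g) consists of all multiples of g, so f ∈ (g) iff g | f, i.e. iff the remainder of f on division by g is 0. Divide f by g (g is monic, so eliminate the leading term of the running remainder at each step):
  leading term x^3: subtract (x)·g(x) = x^3 + 2·x^2, leaving 3·x^2 + 6·x - 1
  leading term 3·x^2: subtract (3)·g(x) = 3·x^2 + 6·x, leaving -1
The remainder r(x) = -1 ≠ 0 (and deg r < deg g), so g ∤ f, i.e. f ∉ (g).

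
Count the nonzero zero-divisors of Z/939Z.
In Z/939Z each nonzero element is either a unit (gcd with 939 is 1) or a zero-divisor (gcd > 1). The number of units is φ(939): factorise 939 = 3 · 313, so φ(939) = (3 − 1) · (313 − 1) = 2 · 312 = 624. The nonzero elements number 939 − 1 = 938. Hence the nonzero zero-divisors number 938 − 624 = 314.

Final answer: Z/939Z has 314 nonzero zero-divisors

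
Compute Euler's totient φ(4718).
φ(4718) = 2016

φ is multiplicative, with φ(p^e) = p^e − p^(e−1). Factorise 4718 = 2 · 7 · 337. Then
  φ(4718) = (2 − 1) · (7 − 1) · (337 − 1) = 1 · 6 · 336 = 2016.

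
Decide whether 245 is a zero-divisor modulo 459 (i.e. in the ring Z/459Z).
NO

gcd(245, 459) = 1, so 245 is a unit in Z/459Z (it has a multiplicative inverse). A unit cannot be a zero-divisor: if 245·b ≡ 0 then multiplying both sides by 245^(−1) gives b ≡ 0. So 245 is not a zero-divisor.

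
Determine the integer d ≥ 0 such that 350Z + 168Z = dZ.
In the PID Z, (a, b) is generated by gcd(a, b). Compute gcd(350, 168) with the extended Euclidean algorithm, tracking rows (r, s, t) with s·350 + t·168 = r:
  row A: (350, 1, 0)   [1·350 + 0·168 = 350]
  row B: (168, 0, 1)   [0·350 + 1·168 = 168]
  350 = 2·168 + 14   → row C = row A − 2·row B = (14, 1, −2)   [check: 1·350 − 2·168 = 14]
  168 = 12·14 + 0   → remainder 0, stop. gcd = 14 (last nonzero row C).
So gcd(350, 168) = 14, with Bézout identity 1·350 − 2·168 = 14. Containment (⊇): the Bézout identity exhibits 14 as an element of (350, 168), giving (14) ⊆ (350, 168). Containment (⊆): since 14 | 350 and 14 | 168 (350 = 14·25, 168 = 14·12), every Z-linear combination of 350 and 168 is divisible by 14, so (350, 168) ⊆ (14). Therefore (350, 168) = (14), d = 14.

Final answer: (350, 168) = (14); d = 14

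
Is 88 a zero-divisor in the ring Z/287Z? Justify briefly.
NO

gcd(88, 287) = 1, so 88 is a unit in Z/287Z (it has a multiplicative inverse). A unit cannot be a zero-divisor: if 88·b ≡ 0 then multiplying both sides by 88^(−1) gives b ≡ 0. So 88 is not a zero-divisor.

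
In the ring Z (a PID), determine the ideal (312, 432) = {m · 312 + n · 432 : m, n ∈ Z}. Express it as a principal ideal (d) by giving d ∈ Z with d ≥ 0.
(312, 432) = (24); d = 24

In the PID Z, (a, b) is generated by gcd(a, b). Compute gcd(432, 312) with the extended Euclidean algorithm, tracking rows (r, s, t) with s·432 + t·312 = r:
  row A: (432, 1, 0)   [1·432 + 0·312 = 432]
  row B: (312, 0, 1)   [0·432 + 1·312 = 312]
  432 = 1·312 + 120   → row C = row A − 1·row B = (120, 1, −1)   [check: 1·432 − 1·312 = 120]
  312 = 2·120 + 72   → row D = row B − 2·row C = (72, −2, 3)   [check: −2·432 + 3·312 = 72]
  120 = 1·72 + 48   → row E = row C − 1·row D = (48, 3, −4)   [check: 3·432 − 4·312 = 48]
  72 = 1·48 + 24   → row F = row D − 1·row E = (24, −5, 7)   [check: −5·432 + 7·312 = 24]
  48 = 2·24 + 0   → remainder 0, stop. gcd = 24 (last nonzero row F).
So gcd(312, 432) = 24, with Bézout identity −5·432 + 7·312 = 24. Containment (⊇): the Bézout identity exhibits 24 as an element of (312, 432), giving (24) ⊆ (312, 432). Containment (⊆): since 24 | 312 and 24 | 432 (312 = 24·13, 432 = 24·18), every Z-linear combination of 312 and 432 is divisible by 24, so (312, 432) ⊆ (24). Therefore (312, 432) = (24), d = 24.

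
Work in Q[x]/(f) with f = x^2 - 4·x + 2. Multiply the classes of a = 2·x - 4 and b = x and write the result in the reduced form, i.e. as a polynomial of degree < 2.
First multiply in Q[x] without reducing: a · b = 2·x^2 - 4·x. Now divide by f(x) = x^2 - 4·x + 2, eliminating the leading term at each step:
  leading term 2·x^2: subtract (2)·f(x) = 2·x^2 - 8·x + 4, leaving 4·x - 4
The degree is now < 2, so this is the remainder. Hence a · b ≡ 4·x - 4 in Q[x]/(f).

Final answer: a · b ≡ 4·x - 4 (mod f(x))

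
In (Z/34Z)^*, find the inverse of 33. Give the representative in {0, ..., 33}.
Apply the extended Euclidean algorithm to (34, 33), tracking rows (r, s, t) with s·34 + t·33 = r. Each division r_prev = q·r_cur + r_new produces the new row as (previous row) − q·(current row):
  row A: (34, 1, 0)   [1·34 + 0·33 = 34]
  row B: (33, 0, 1)   [0·34 + 1·33 = 33]
  34 = 1·33 + 1   → row C = row A − 1·row B = (1, 1, −1)   [check: 1·34 − 1·33 = 1]
  33 = 33·1 + 0   → remainder 0, stop. gcd = 1 (last nonzero row C).
The gcd is 1, so 33 is invertible mod 34. The last nonzero row gives 1·34 − 1·33 = 1, so t = −1. So 33^(−1) ≡ −1 ≡ 33 (mod 34). Verify: 33 · 33 = 1089 ≡ 1 (mod 34). ✓

Final answer: 33^(−1) ≡ 33 (mod 34)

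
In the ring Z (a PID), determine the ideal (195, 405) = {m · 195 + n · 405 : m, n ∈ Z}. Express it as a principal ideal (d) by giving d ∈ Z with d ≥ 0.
(195, 405) = (15); d = 15

In the PID Z, (a, b) is generated by gcd(a, b). Compute gcd(405, 195) with the extended Euclidean algorithm, tracking rows (r, s, t) with s·405 + t·195 = r:
  row A: (405, 1, 0)   [1·405 + 0·195 = 405]
  row B: (195, 0, 1)   [0·405 + 1·195 = 195]
  405 = 2·195 + 15   → row C = row A − 2·row B = (15, 1, −2)   [check: 1·405 − 2·195 = 15]
  195 = 13·15 + 0   → remainder 0, stop. gcd = 15 (last nonzero row C).
So gcd(195, 405) = 15, with Bézout identity 1·405 − 2·195 = 15. Containment (⊇): the Bézout identity exhibits 15 as an element of (195, 405), giving (15) ⊆ (195, 405). Containment (⊆): since 15 | 195 and 15 | 405 (195 = 15·13, 405 = 15·27), every Z-linear combination of 195 and 405 is divisible by 15, so (195, 405) ⊆ (15). Therefore (195, 405) = (15), d = 15.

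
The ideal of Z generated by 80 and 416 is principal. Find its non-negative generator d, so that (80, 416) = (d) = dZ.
(80, 416) = (16); d = 16

In the PID Z, (a, b) is generated by gcd(a, b). Compute gcd(416, 80) with the extended Euclidean algorithm, tracking rows (r, s, t) with s·416 + t·80 = r:
  row A: (416, 1, 0)   [1·416 + 0·80 = 416]
  row B: (80, 0, 1)   [0·416 + 1·80 = 80]
  416 = 5·80 + 16   → row C = row A − 5·row B = (16, 1, −5)   [check: 1·416 − 5·80 = 16]
  80 = 5·16 + 0   → remainder 0, stop. gcd = 16 (last nonzero row C).
So gcd(80, 416) = 16, with Bézout identity 1·416 − 5·80 = 16. Containment (⊇): the Bézout identity exhibits 16 as an element of (80, 416), giving (16) ⊆ (80, 416). Containment (⊆): since 16 | 80 and 16 | 416 (80 = 16·5, 416 = 16·26), every Z-linear combination of 80 and 416 is divisible by 16, so (80, 416) ⊆ (16). Therefore (80, 416) = (16), d = 16.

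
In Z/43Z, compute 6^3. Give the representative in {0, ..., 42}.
1

Use repeated squaring. Binary(3) = 11. Walk through the bits of the exponent 3 left-to-right: at each bit after the leading one, square the running value, then multiply by 6 if the bit is 1 (always reducing mod 43):
  bit 1 = 1 (leading): start with 6.
  bit 2 = 1: square 6^2 = 36; bit is 1, so multiply 36·6 = 216 ≡ 1 (mod 43).
Final value: 6^3 ≡ 1 (mod 43).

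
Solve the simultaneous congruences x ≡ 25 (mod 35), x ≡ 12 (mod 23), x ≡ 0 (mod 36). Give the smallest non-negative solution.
The moduli 35, 23, 36 are pairwise coprime, so by the CRT there is a unique solution mod 35·23·36 = 28980.
Solve by successive substitution. Start with x ≡ 25 (mod 35).
  Combine with x ≡ 12 (mod 23): write x = 25 + 35·t and require 25 + 35·t ≡ 12 (mod 23), i.e. 35·t ≡ 12 − 25 ≡ 10 (mod 23). Since 35^(−1) ≡ 2 (mod 23) (35 ≡ 12 (mod 23)), t ≡ 2·10 ≡ 20 (mod 23). So x ≡ 25 + 35·20 = 725 (mod 805).
  Combine with x ≡ 0 (mod 36): write x = 725 + 805·t and require 725 + 805·t ≡ 0 (mod 36), i.e. 805·t ≡ 0 − 725 ≡ 31 (mod 36). Since 805^(−1) ≡ 25 (mod 36) (805 ≡ 13 (mod 36)), t ≡ 25·31 ≡ 19 (mod 36). So x ≡ 725 + 805·19 = 16020 (mod 28980).
Unique solution in [0, 28980): x = 16020.

Final answer: x ≡ 16020 (mod 28980); the representative in [0, 28980) is 16020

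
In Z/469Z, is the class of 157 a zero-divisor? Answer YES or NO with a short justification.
NO

gcd(157, 469) = 1, so 157 is a unit in Z/469Z (it has a multiplicative inverse). A unit cannot be a zero-divisor: if 157·b ≡ 0 then multiplying both sides by 157^(−1) gives b ≡ 0. So 157 is not a zero-divisor.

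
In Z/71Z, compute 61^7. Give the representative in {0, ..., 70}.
Use repeated squaring. Binary(7) = 111. Walk through the bits of the exponent 7 left-to-right: at each bit after the leading one, square the running value, then multiply by 61 if the bit is 1 (always reducing mod 71):
  bit 1 = 1 (leading): start with 61.
  bit 2 = 1: square 61^2 = 3721 ≡ 29; bit is 1, so multiply 29·61 = 1769 ≡ 65 (mod 71).
  bit 3 = 1: square 65^2 = 4225 ≡ 36; bit is 1, so multiply 36·61 = 2196 ≡ 66 (mod 71).
Final value: 61^7 ≡ 66 (mod 71).

Final answer: 66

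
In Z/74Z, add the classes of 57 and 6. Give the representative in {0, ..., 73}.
Both summands are already reduced mod 74. 57 + 6 = 63; 63 = 0·74 + 63, so (57 + 6) mod 74 = 63.

Final answer: 63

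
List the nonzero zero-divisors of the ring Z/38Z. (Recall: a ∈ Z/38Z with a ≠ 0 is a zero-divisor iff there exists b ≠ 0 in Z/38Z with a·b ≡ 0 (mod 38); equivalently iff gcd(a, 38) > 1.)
An element a ∈ Z/38Z (with a ≠ 0) is a zero-divisor iff gcd(a, 38) > 1 (because a is a unit precisely when gcd(a, n) = 1, and in Z/nZ every nonzero, non-unit element is a zero-divisor). Scan a = 1, ..., 37 and keep those with gcd(a, 38) > 1:
  gcd(2, 38) = 2, gcd(4, 38) = 2, gcd(6, 38) = 2, gcd(8, 38) = 2, gcd(10, 38) = 2, gcd(12, 38) = 2, gcd(14, 38) = 2, gcd(16, 38) = 2, gcd(18, 38) = 2, gcd(19, 38) = 19, gcd(20, 38) = 2, gcd(22, 38) = 2, gcd(24, 38) = 2, gcd(26, 38) = 2, gcd(28, 38) = 2, gcd(30, 38) = 2, gcd(32, 38) = 2, gcd(34, 38) = 2, gcd(36, 38) = 2.
All other a ∈ {1, ..., 37} have gcd(a, 38) = 1 and are units. So the nonzero zero-divisors are exactly the 19 values of a appearing in this scan.

Final answer: nonzero zero-divisors of Z/38Z = {2, 4, 6, 8, 10, 12, 14, 16, 18, 19, 20, 22, 24, 26, 28, 30, 32, 34, 36}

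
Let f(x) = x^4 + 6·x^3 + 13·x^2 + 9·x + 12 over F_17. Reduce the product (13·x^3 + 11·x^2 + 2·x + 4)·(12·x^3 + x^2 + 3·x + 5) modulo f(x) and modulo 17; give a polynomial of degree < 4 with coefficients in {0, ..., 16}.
Multiply as integer polynomials: a · b = 156·x^6 + 145·x^5 + 74·x^4 + 148·x^3 + 65·x^2 + 22·x + 20. Reducing coefficients mod 17: a · b ≡ 3·x^6 + 9·x^5 + 6·x^4 + 12·x^3 + 14·x^2 + 5·x + 3. Now divide by f(x) = x^4 + 6·x^3 + 13·x^2 + 9·x + 12 in F_17[x], eliminating the leading term at each step:
  leading term 3·x^6: subtract (3·x^2)·f(x) = 3·x^6 + x^5 + 5·x^4 + 10·x^3 + 2·x^2, leaving 8·x^5 + x^4 + 2·x^3 + 12·x^2 + 5·x + 3 (coefficients mod 17)
  leading term 8·x^5: subtract (8·x)·f(x) = 8·x^5 + 14·x^4 + 2·x^3 + 4·x^2 + 11·x, leaving 4·x^4 + 8·x^2 + 11·x + 3 (coefficients mod 17)
  leading term 4·x^4: subtract (4)·f(x) = 4·x^4 + 7·x^3 + x^2 + 2·x + 14, leaving 10·x^3 + 7·x^2 + 9·x + 6 (coefficients mod 17)
The degree is now < 4, so this is the remainder. Hence a · b ≡ 10·x^3 + 7·x^2 + 9·x + 6 in F_17[x]/(f).

Final answer: a · b ≡ 10·x^3 + 7·x^2 + 9·x + 6 (mod f(x))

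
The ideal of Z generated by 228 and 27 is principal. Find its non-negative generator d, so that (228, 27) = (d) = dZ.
(228, 27) = (3); d = 3

In the PID Z, (a, b) is generated by gcd(a, b). Compute gcd(228, 27) with the extended Euclidean algorithm, tracking rows (r, s, t) with s·228 + t·27 = r:
  row A: (228, 1, 0)   [1·228 + 0·27 = 228]
  row B: (27, 0, 1)   [0·228 + 1·27 = 27]
  228 = 8·27 + 12   → row C = row A − 8·row B = (12, 1, −8)   [check: 1·228 − 8·27 = 12]
  27 = 2·12 + 3   → row D = row B − 2·row C = (3, −2, 17)   [check: −2·228 + 17·27 = 3]
  12 = 4·3 + 0   → remainder 0, stop. gcd = 3 (last nonzero row D).
So gcd(228, 27) = 3, with Bézout identity −2·228 + 17·27 = 3. Containment (⊇): the Bézout identity exhibits 3 as an element of (228, 27), giving (3) ⊆ (228, 27). Containment (⊆): since 3 | 228 and 3 | 27 (228 = 3·76, 27 = 3·9), every Z-linear combination of 228 and 27 is divisible by 3, so (228, 27) ⊆ (3). Therefore (228, 27) = (3), d = 3.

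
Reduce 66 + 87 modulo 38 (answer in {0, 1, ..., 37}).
Reduce the summands first: 66 ≡ 28, 87 ≡ 11 (mod 38), so 66 + 87 ≡ 28 + 11 (mod 38). 28 + 11 = 39; 39 = 1·38 + 1, so (66 + 87) mod 38 = 1.

Final answer: 1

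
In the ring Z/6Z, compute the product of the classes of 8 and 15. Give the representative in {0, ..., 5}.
0

Reduce the factors first: 8 ≡ 2, 15 ≡ 3 (mod 6), so 8 · 15 ≡ 2 · 3 (mod 6). 2 · 3 = 6. Dividing by 6: 6 = 1·6 + 0. So (8 · 15) mod 6 = 0.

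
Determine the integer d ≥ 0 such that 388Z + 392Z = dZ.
In the PID Z, (a, b) is generated by gcd(a, b). Compute gcd(392, 388) with the extended Euclidean algorithm, tracking rows (r, s, t) with s·392 + t·388 = r:
  row A: (392, 1, 0)   [1·392 + 0·388 = 392]
  row B: (388, 0, 1)   [0·392 + 1·388 = 388]
  392 = 1·388 + 4   → row C = row A − 1·row B = (4, 1, −1)   [check: 1·392 − 1·388 = 4]
  388 = 97·4 + 0   → remainder 0, stop. gcd = 4 (last nonzero row C).
So gcd(388, 392) = 4, with Bézout identity 1·392 − 1·388 = 4. Containment (⊇): the Bézout identity exhibits 4 as an element of (388, 392), giving (4) ⊆ (388, 392). Containment (⊆): since 4 | 388 and 4 | 392 (388 = 4·97, 392 = 4·98), every Z-linear combination of 388 and 392 is divisible by 4, so (388, 392) ⊆ (4). Therefore (388, 392) = (4), d = 4.

Final answer: (388, 392) = (4); d = 4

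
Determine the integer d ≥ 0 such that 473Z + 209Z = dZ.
In the PID Z, (a, b) is generated by gcd(a, b). Compute gcd(473, 209) with the extended Euclidean algorithm, tracking rows (r, s, t) with s·473 + t·209 = r:
  row A: (473, 1, 0)   [1·473 + 0·209 = 473]
  row B: (209, 0, 1)   [0·473 + 1·209 = 209]
  473 = 2·209 + 55   → row C = row A − 2·row B = (55, 1, −2)   [check: 1·473 − 2·209 = 55]
  209 = 3·55 + 44   → row D = row B − 3·row C = (44, −3, 7)   [check: −3·473 + 7·209 = 44]
  55 = 1·44 + 11   → row E = row C − 1·row D = (11, 4, −9)   [check: 4·473 − 9·209 = 11]
  44 = 4·11 + 0   → remainder 0, stop. gcd = 11 (last nonzero row E).
So gcd(473, 209) = 11, with Bézout identity 4·473 − 9·209 = 11. Containment (⊇): the Bézout identity exhibits 11 as an element of (473, 209), giving (11) ⊆ (473, 209). Containment (⊆): since 11 | 473 and 11 | 209 (473 = 11·43, 209 = 11·19), every Z-linear combination of 473 and 209 is divisible by 11, so (473, 209) ⊆ (11). Therefore (473, 209) = (11), d = 11.

Final answer: (473, 209) = (11); d = 11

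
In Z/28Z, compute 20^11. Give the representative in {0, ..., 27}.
Use repeated squaring. Binary(11) = 1011. Walk through the bits of the exponent 11 left-to-right: at each bit after the leading one, square the running value, then multiply by 20 if the bit is 1 (always reducing mod 28):
  bit 1 = 1 (leading): start with 20.
  bit 2 = 0: square 20^2 = 400 ≡ 8 (mod 28).
  bit 3 = 1: square 8^2 = 64 ≡ 8; bit is 1, so multiply 8·20 = 160 ≡ 20 (mod 28).
  bit 4 = 1: square 20^2 = 400 ≡ 8; bit is 1, so multiply 8·20 = 160 ≡ 20 (mod 28).
Final value: 20^11 ≡ 20 (mod 28).

Final answer: 20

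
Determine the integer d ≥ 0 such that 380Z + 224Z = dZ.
(380, 224) = (4); d = 4

In the PID Z, (a, b) is generated by gcd(a, b). Compute gcd(380, 224) with the extended Euclidean algorithm, tracking rows (r, s, t) with s·380 + t·224 = r:
  row A: (380, 1, 0)   [1·380 + 0·224 = 380]
  row B: (224, 0, 1)   [0·380 + 1·224 = 224]
  380 = 1·224 + 156   → row C = row A − 1·row B = (156, 1, −1)   [check: 1·380 − 1·224 = 156]
  224 = 1·156 + 68   → row D = row B − 1·row C = (68, −1, 2)   [check: −1·380 + 2·224 = 68]
  156 = 2·68 + 20   → row E = row C − 2·row D = (20, 3, −5)   [check: 3·380 − 5·224 = 20]
  68 = 3·20 + 8   → row F = row D − 3·row E = (8, −10, 17)   [check: −10·380 + 17·224 = 8]
  20 = 2·8 + 4   → row G = row E − 2·row F = (4, 23, −39)   [check: 23·380 − 39·224 = 4]
  8 = 2·4 + 0   → remainder 0, stop. gcd = 4 (last nonzero row G).
So gcd(380, 224) = 4, with Bézout identity 23·380 − 39·224 = 4. Containment (⊇): the Bézout identity exhibits 4 as an element of (380, 224), giving (4) ⊆ (380, 224). Containment (⊆): since 4 | 380 and 4 | 224 (380 = 4·95, 224 = 4·56), every Z-linear combination of 380 and 224 is divisible by 4, so (380, 224) ⊆ (4). Therefore (380, 224) = (4), d = 4.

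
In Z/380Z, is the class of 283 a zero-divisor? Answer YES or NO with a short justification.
gcd(283, 380) = 1, so 283 is a unit in Z/380Z (it has a multiplicative inverse). A unit cannot be a zero-divisor: if 283·b ≡ 0 then multiplying both sides by 283^(−1) gives b ≡ 0. So 283 is not a zero-divisor.

Final answer: NO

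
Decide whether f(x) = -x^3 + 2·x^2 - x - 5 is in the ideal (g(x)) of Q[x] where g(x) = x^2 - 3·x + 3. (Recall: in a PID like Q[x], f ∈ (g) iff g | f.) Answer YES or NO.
NO

In Q[x] the ideal (g) consists of all multiples of g, so f ∈ (g) iff g | f, i.e. iff the remainder of f on division by g is 0. Divide f by g (g is monic, so eliminate the leading term of the running remainder at each step):
  leading term -x^3: subtract (-x)·g(x) = -x^3 + 3·x^2 - 3·x, leaving -x^2 + 2·x - 5
  leading term -x^2: subtract (-1)·g(x) = -x^2 + 3·x - 3, leaving -x - 2
The remainder r(x) = -x - 2 ≠ 0 (and deg r < deg g), so g ∤ f, i.e. f ∉ (g).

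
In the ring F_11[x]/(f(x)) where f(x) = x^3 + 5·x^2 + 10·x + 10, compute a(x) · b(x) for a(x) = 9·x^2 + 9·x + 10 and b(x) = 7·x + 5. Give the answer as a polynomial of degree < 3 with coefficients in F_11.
Multiply as integer polynomials: a · b = 63·x^3 + 108·x^2 + 115·x + 50. Reducing coefficients mod 11: a · b ≡ 8·x^3 + 9·x^2 + 5·x + 6. Now divide by f(x) = x^3 + 5·x^2 + 10·x + 10 in F_11[x], eliminating the leading term at each step:
  leading term 8·x^3: subtract (8)·f(x) = 8·x^3 + 7·x^2 + 3·x + 3, leaving 2·x^2 + 2·x + 3 (coefficients mod 11)
The degree is now < 3, so this is the remainder. Hence a · b ≡ 2·x^2 + 2·x + 3 in F_11[x]/(f).

Final answer: a · b ≡ 2·x^2 + 2·x + 3 (mod f(x))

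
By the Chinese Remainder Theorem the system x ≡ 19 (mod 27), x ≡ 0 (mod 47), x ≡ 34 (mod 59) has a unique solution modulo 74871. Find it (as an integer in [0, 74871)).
The moduli 27, 47, 59 are pairwise coprime, so by the CRT there is a unique solution mod 27·47·59 = 74871.
Solve by successive substitution. Start with x ≡ 19 (mod 27).
  Combine with x ≡ 0 (mod 47): write x = 19 + 27·t and require 19 + 27·t ≡ 0 (mod 47), i.e. 27·t ≡ 0 − 19 ≡ 28 (mod 47). Since 27^(−1) ≡ 7 (mod 47), t ≡ 7·28 ≡ 8 (mod 47). So x ≡ 19 + 27·8 = 235 (mod 1269).
  Combine with x ≡ 34 (mod 59): write x = 235 + 1269·t and require 235 + 1269·t ≡ 34 (mod 59), i.e. 1269·t ≡ 34 − 235 ≡ 35 (mod 59). Since 1269^(−1) ≡ 2 (mod 59) (1269 ≡ 30 (mod 59)), t ≡ 2·35 ≡ 11 (mod 59). So x ≡ 235 + 1269·11 = 14194 (mod 74871).
Unique solution in [0, 74871): x = 14194.

Final answer: x ≡ 14194 (mod 74871); the representative in [0, 74871) is 14194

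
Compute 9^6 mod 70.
1

Use repeated squaring. Binary(6) = 110. Walk through the bits of the exponent 6 left-to-right: at each bit after the leading one, square the running value, then multiply by 9 if the bit is 1 (always reducing mod 70):
  bit 1 = 1 (leading): start with 9.
  bit 2 = 1: square 9^2 = 81 ≡ 11; bit is 1, so multiply 11·9 = 99 ≡ 29 (mod 70).
  bit 3 = 0: square 29^2 = 841 ≡ 1 (mod 70).
Final value: 9^6 ≡ 1 (mod 70).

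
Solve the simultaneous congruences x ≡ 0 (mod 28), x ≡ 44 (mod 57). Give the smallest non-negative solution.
The moduli 28, 57 are pairwise coprime, so by the CRT there is a unique solution mod 28·57 = 1596.
Solve by successive substitution. Start with x ≡ 0 (mod 28).
  Combine with x ≡ 44 (mod 57): write x = 28·t and require 28·t ≡ 44 (mod 57). Since 28^(−1) ≡ 55 (mod 57), t ≡ 55·44 ≡ 26 (mod 57). So x ≡ 28·26 = 728 (mod 1596).
Unique solution in [0, 1596): x = 728.

Final answer: x ≡ 728 (mod 1596); the representative in [0, 1596) is 728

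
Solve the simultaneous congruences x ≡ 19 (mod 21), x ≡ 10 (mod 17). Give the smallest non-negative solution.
x ≡ 61 (mod 357); the representative in [0, 357) is 61

The moduli 21, 17 are pairwise coprime, so by the CRT there is a unique solution mod 21·17 = 357.
Solve by successive substitution. Start with x ≡ 19 (mod 21).
  Combine with x ≡ 10 (mod 17): write x = 19 + 21·t and require 19 + 21·t ≡ 10 (mod 17), i.e. 21·t ≡ 10 − 19 ≡ 8 (mod 17). Since 21^(−1) ≡ 13 (mod 17) (21 ≡ 4 (mod 17)), t ≡ 13·8 ≡ 2 (mod 17). So x ≡ 19 + 21·2 = 61 (mod 357).
Unique solution in [0, 357): x = 61.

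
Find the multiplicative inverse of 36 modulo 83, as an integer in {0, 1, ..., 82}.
Apply the extended Euclidean algorithm to (83, 36), tracking rows (r, s, t) with s·83 + t·36 = r. Each division r_prev = q·r_cur + r_new produces the new row as (previous row) − q·(current row):
  row A: (83, 1, 0)   [1·83 + 0·36 = 83]
  row B: (36, 0, 1)   [0·83 + 1·36 = 36]
  83 = 2·36 + 11   → row C = row A − 2·row B = (11, 1, −2)   [check: 1·83 − 2·36 = 11]
  36 = 3·11 + 3   → row D = row B − 3·row C = (3, −3, 7)   [check: −3·83 + 7·36 = 3]
  11 = 3·3 + 2   → row E = row C − 3·row D = (2, 10, −23)   [check: 10·83 − 23·36 = 2]
  3 = 1·2 + 1   → row F = row D − 1·row E = (1, −13, 30)   [check: −13·83 + 30·36 = 1]
  2 = 2·1 + 0   → remainder 0, stop. gcd = 1 (last nonzero row F).
The gcd is 1, so 36 is invertible mod 83. The last nonzero row gives −13·83 + 30·36 = 1, so t = 30. So 36^(−1) ≡ 30 (mod 83). Verify: 36 · 30 = 1080 ≡ 1 (mod 83). ✓

Final answer: 36^(−1) ≡ 30 (mod 83)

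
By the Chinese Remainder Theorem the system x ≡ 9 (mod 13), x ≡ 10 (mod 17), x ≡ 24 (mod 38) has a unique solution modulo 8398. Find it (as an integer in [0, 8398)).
The moduli 13, 17, 38 are pairwise coprime, so by the CRT there is a unique solution mod 13·17·38 = 8398.
Solve by successive substitution. Start with x ≡ 9 (mod 13).
  Combine with x ≡ 10 (mod 17): write x = 9 + 13·t and require 9 + 13·t ≡ 10 (mod 17), i.e. 13·t ≡ 10 − 9 ≡ 1 (mod 17). Since 13^(−1) ≡ 4 (mod 17), t ≡ 4·1 ≡ 4 (mod 17). So x ≡ 9 + 13·4 = 61 (mod 221).
  Combine with x ≡ 24 (mod 38): write x = 61 + 221·t and require 61 + 221·t ≡ 24 (mod 38), i.e. 221·t ≡ 24 − 61 ≡ 1 (mod 38). Since 221^(−1) ≡ 27 (mod 38) (221 ≡ 31 (mod 38)), t ≡ 27·1 ≡ 27 (mod 38). So x ≡ 61 + 221·27 = 6028 (mod 8398).
Unique solution in [0, 8398): x = 6028.

Final answer: x ≡ 6028 (mod 8398); the representative in [0, 8398) is 6028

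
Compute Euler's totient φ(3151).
φ is multiplicative, with φ(p^e) = p^e − p^(e−1). Factorise 3151 = 23 · 137. Then
  φ(3151) = (23 − 1) · (137 − 1) = 22 · 136 = 2992.

Final answer: φ(3151) = 2992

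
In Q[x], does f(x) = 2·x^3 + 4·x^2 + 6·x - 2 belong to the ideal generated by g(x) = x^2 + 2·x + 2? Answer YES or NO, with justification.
NO

In Q[x] the ideal (g) consists of all multiples of g, so f ∈ (g) iff g | f, i.e. iff the remainder of f on division by g is 0. Divide f by g (g is monic, so eliminate the leading term of the running remainder at each step):
  leading term 2·x^3: subtract (2·x)·g(x) = 2·x^3 + 4·x^2 + 4·x, leaving 2·x - 2
The remainder r(x) = 2·x - 2 ≠ 0 (and deg r < deg g), so g ∤ f, i.e. f ∉ (g).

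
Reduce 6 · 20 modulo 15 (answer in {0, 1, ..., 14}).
0

Reduce the factors first: 20 ≡ 5 (mod 15), so 6 · 20 ≡ 6 · 5 (mod 15). 6 · 5 = 30. Dividing by 15: 30 = 2·15 + 0. So (6 · 20) mod 15 = 0.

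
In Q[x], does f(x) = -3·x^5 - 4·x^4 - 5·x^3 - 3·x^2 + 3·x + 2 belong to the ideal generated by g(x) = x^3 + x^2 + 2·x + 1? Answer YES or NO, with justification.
YES

In Q[x] the ideal (g) consists of all multiples of g, so f ∈ (g) iff g | f, i.e. iff the remainder of f on division by g is 0. Divide f by g (g is monic, so eliminate the leading term of the running remainder at each step):
  leading term -3·x^5: subtract (-3·x^2)·g(x) = -3·x^5 - 3·x^4 - 6·x^3 - 3·x^2, leaving -x^4 + x^3 + 3·x + 2
  leading term -x^4: subtract (-x)·g(x) = -x^4 - x^3 - 2·x^2 - x, leaving 2·x^3 + 2·x^2 + 4·x + 2
  leading term 2·x^3: subtract (2)·g(x) = 2·x^3 + 2·x^2 + 4·x + 2, leaving 0
The remainder is 0, so f(x) = g(x) · h(x) with h(x) = -3·x^2 - x + 2. Hence g | f, i.e. f ∈ (g).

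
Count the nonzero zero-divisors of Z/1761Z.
Z/1761Z has 588 nonzero zero-divisors

In Z/1761Z each nonzero element is either a unit (gcd with 1761 is 1) or a zero-divisor (gcd > 1). The number of units is φ(1761): factorise 1761 = 3 · 587, so φ(1761) = (3 − 1) · (587 − 1) = 2 · 586 = 1172. The nonzero elements number 1761 − 1 = 1760. Hence the nonzero zero-divisors number 1760 − 1172 = 588.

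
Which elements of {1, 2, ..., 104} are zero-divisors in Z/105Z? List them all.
nonzero zero-divisors of Z/105Z = {3, 5, 6, 7, 9, 10, 12, 14, 15, 18, 20, 21, 24, 25, 27, 28, 30, 33, 35, 36, 39, 40, 42, 45, 48, 49, 50, 51, 54, 55, 56, 57, 60, 63, 65, 66, 69, 70, 72, 75, 77, 78, 80, 81, 84, 85, 87, 90, 91, 93, 95, 96, 98, 99, 100, 102}

An element a ∈ Z/105Z (with a ≠ 0) is a zero-divisor iff gcd(a, 105) > 1 (because a is a unit precisely when gcd(a, n) = 1, and in Z/nZ every nonzero, non-unit element is a zero-divisor). Scan a = 1, ..., 104 and keep those with gcd(a, 105) > 1:
  gcd(3, 105) = 3, gcd(5, 105) = 5, gcd(6, 105) = 3, gcd(7, 105) = 7, gcd(9, 105) = 3, gcd(10, 105) = 5, gcd(12, 105) = 3, gcd(14, 105) = 7, gcd(15, 105) = 15, gcd(18, 105) = 3, gcd(20, 105) = 5, gcd(21, 105) = 21, gcd(24, 105) = 3, gcd(25, 105) = 5, gcd(27, 105) = 3, gcd(28, 105) = 7, gcd(30, 105) = 15, gcd(33, 105) = 3, gcd(35, 105) = 35, gcd(36, 105) = 3, gcd(39, 105) = 3, gcd(40, 105) = 5, gcd(42, 105) = 21, gcd(45, 105) = 15, gcd(48, 105) = 3, gcd(49, 105) = 7, gcd(50, 105) = 5, gcd(51, 105) = 3, gcd(54, 105) = 3, gcd(55, 105) = 5, gcd(56, 105) = 7, gcd(57, 105) = 3, gcd(60, 105) = 15, gcd(63, 105) = 21, gcd(65, 105) = 5, gcd(66, 105) = 3, gcd(69, 105) = 3, gcd(70, 105) = 35, gcd(72, 105) = 3, gcd(75, 105) = 15, gcd(77, 105) = 7, gcd(78, 105) = 3, gcd(80, 105) = 5, gcd(81, 105) = 3, gcd(84, 105) = 21, gcd(85, 105) = 5, gcd(87, 105) = 3, gcd(90, 105) = 15, gcd(91, 105) = 7, gcd(93, 105) = 3, gcd(95, 105) = 5, gcd(96, 105) = 3, gcd(98, 105) = 7, gcd(99, 105) = 3, gcd(100, 105) = 5, gcd(102, 105) = 3.
All other a ∈ {1, ..., 104} have gcd(a, 105) = 1 and are units. So the nonzero zero-divisors are exactly the 56 values of a appearing in this scan.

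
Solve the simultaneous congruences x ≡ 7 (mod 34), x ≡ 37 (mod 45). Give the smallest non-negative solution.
The moduli 34, 45 are pairwise coprime, so by the CRT there is a unique solution mod 34·45 = 1530.
Solve by successive substitution. Start with x ≡ 7 (mod 34).
  Combine with x ≡ 37 (mod 45): write x = 7 + 34·t and require 7 + 34·t ≡ 37 (mod 45), i.e. 34·t ≡ 37 − 7 ≡ 30 (mod 45). Since 34^(−1) ≡ 4 (mod 45), t ≡ 4·30 ≡ 30 (mod 45). So x ≡ 7 + 34·30 = 1027 (mod 1530).
Unique solution in [0, 1530): x = 1027.

Final answer: x ≡ 1027 (mod 1530); the representative in [0, 1530) is 1027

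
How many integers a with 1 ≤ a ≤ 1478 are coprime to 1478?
738

The number of a ∈ {1, ..., 1478} with gcd(a, 1478) = 1 is by definition Euler's totient φ(1478). φ is multiplicative, with φ(p^e) = p^e − p^(e−1). Factorise 1478 = 2 · 739. Then
  φ(1478) = (2 − 1) · (739 − 1) = 1 · 738 = 738.
So there are 738 such integers.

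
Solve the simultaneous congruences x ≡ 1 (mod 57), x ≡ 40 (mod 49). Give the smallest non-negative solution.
x ≡ 628 (mod 2793); the representative in [0, 2793) is 628

The moduli 57, 49 are pairwise coprime, so by the CRT there is a unique solution mod 57·49 = 2793.
Solve by successive substitution. Start with x ≡ 1 (mod 57).
  Combine with x ≡ 40 (mod 49): write x = 1 + 57·t and require 1 + 57·t ≡ 40 (mod 49), i.e. 57·t ≡ 40 − 1 ≡ 39 (mod 49). Since 57^(−1) ≡ 43 (mod 49) (57 ≡ 8 (mod 49)), t ≡ 43·39 ≡ 11 (mod 49). So x ≡ 1 + 57·11 = 628 (mod 2793).
Unique solution in [0, 2793): x = 628.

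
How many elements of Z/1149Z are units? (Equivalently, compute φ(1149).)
An element a ∈ Z/1149Z is a unit iff gcd(a, 1149) = 1, so the number of units is φ(1149). φ is multiplicative, with φ(p^e) = p^e − p^(e−1). Factorise 1149 = 3 · 383. Then
  φ(1149) = (3 − 1) · (383 − 1) = 2 · 382 = 764.

Final answer: Z/1149Z has φ(1149) = 764 units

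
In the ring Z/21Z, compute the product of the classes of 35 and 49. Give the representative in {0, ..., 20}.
Reduce the factors first: 35 ≡ 14, 49 ≡ 7 (mod 21), so 35 · 49 ≡ 14 · 7 (mod 21). 14 · 7 = 98. Dividing by 21: 98 = 4·21 + 14. So (35 · 49) mod 21 = 14.

Final answer: 14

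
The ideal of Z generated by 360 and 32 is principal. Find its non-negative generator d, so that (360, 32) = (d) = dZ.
In the PID Z, (a, b) is generated by gcd(a, b). Compute gcd(360, 32) with the extended Euclidean algorithm, tracking rows (r, s, t) with s·360 + t·32 = r:
  row A: (360, 1, 0)   [1·360 + 0·32 = 360]
  row B: (32, 0, 1)   [0·360 + 1·32 = 32]
  360 = 11·32 + 8   → row C = row A − 11·row B = (8, 1, −11)   [check: 1·360 − 11·32 = 8]
  32 = 4·8 + 0   → remainder 0, stop. gcd = 8 (last nonzero row C).
So gcd(360, 32) = 8, with Bézout identity 1·360 − 11·32 = 8. Containment (⊇): the Bézout identity exhibits 8 as an element of (360, 32), giving (8) ⊆ (360, 32). Containment (⊆): since 8 | 360 and 8 | 32 (360 = 8·45, 32 = 8·4), every Z-linear combination of 360 and 32 is divisible by 8, so (360, 32) ⊆ (8). Therefore (360, 32) = (8), d = 8.

Final answer: (360, 32) = (8); d = 8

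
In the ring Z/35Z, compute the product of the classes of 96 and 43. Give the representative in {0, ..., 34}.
Reduce the factors first: 96 ≡ 26, 43 ≡ 8 (mod 35), so 96 · 43 ≡ 26 · 8 (mod 35). 26 · 8 = 208. Dividing by 35: 208 = 5·35 + 33. So (96 · 43) mod 35 = 33.

Final answer: 33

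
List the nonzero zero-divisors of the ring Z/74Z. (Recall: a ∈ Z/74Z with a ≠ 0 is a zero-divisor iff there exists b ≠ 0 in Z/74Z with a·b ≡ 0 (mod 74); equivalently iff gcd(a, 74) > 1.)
nonzero zero-divisors of Z/74Z = {2, 4, 6, 8, 10, 12, 14, 16, 18, 20, 22, 24, 26, 28, 30, 32, 34, 36, 37, 38, 40, 42, 44, 46, 48, 50, 52, 54, 56, 58, 60, 62, 64, 66, 68, 70, 72}

An element a ∈ Z/74Z (with a ≠ 0) is a zero-divisor iff gcd(a, 74) > 1 (because a is a unit precisely when gcd(a, n) = 1, and in Z/nZ every nonzero, non-unit element is a zero-divisor). Scan a = 1, ..., 73 and keep those with gcd(a, 74) > 1:
  gcd(2, 74) = 2, gcd(4, 74) = 2, gcd(6, 74) = 2, gcd(8, 74) = 2, gcd(10, 74) = 2, gcd(12, 74) = 2, gcd(14, 74) = 2, gcd(16, 74) = 2, gcd(18, 74) = 2, gcd(20, 74) = 2, gcd(22, 74) = 2, gcd(24, 74) = 2, gcd(26, 74) = 2, gcd(28, 74) = 2, gcd(30, 74) = 2, gcd(32, 74) = 2, gcd(34, 74) = 2, gcd(36, 74) = 2, gcd(37, 74) = 37, gcd(38, 74) = 2, gcd(40, 74) = 2, gcd(42, 74) = 2, gcd(44, 74) = 2, gcd(46, 74) = 2, gcd(48, 74) = 2, gcd(50, 74) = 2, gcd(52, 74) = 2, gcd(54, 74) = 2, gcd(56, 74) = 2, gcd(58, 74) = 2, gcd(60, 74) = 2, gcd(62, 74) = 2, gcd(64, 74) = 2, gcd(66, 74) = 2, gcd(68, 74) = 2, gcd(70, 74) = 2, gcd(72, 74) = 2.
All other a ∈ {1, ..., 73} have gcd(a, 74) = 1 and are units. So the nonzero zero-divisors are exactly the 37 values of a appearing in this scan.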